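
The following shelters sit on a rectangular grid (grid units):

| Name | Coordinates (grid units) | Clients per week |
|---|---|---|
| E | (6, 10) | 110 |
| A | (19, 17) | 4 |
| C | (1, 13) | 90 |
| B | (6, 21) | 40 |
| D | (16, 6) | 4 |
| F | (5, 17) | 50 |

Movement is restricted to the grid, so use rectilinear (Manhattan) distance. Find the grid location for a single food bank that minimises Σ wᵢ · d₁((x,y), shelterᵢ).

Manhattan distance separates: Σwᵢ(|x−xᵢ|+|y−yᵢ|) = Σwᵢ|x−xᵢ| + Σwᵢ|y−yᵢ|, so x and y are optimised independently as 1-D weighted medians.
Total weight W = 298; half = 149.
x-coordinate, sorted with cumulative weight:
  x=1 (C, w=90) cum 90
  x=5 (F, w=50) cum 140
  x=6 (E, w=110) cum 250  ← median
  x=6 (B, w=40) cum 290
  x=16 (D, w=4) cum 294
  x=19 (A, w=4) cum 298
⇒ x* = 6
y-coordinate, sorted with cumulative weight:
  y=6 (D, w=4) cum 4
  y=10 (E, w=110) cum 114
  y=13 (C, w=90) cum 204  ← median
  y=17 (A, w=4) cum 208
  y=17 (F, w=50) cum 258
  y=21 (B, w=40) cum 298
⇒ y* = 13

(6, 13)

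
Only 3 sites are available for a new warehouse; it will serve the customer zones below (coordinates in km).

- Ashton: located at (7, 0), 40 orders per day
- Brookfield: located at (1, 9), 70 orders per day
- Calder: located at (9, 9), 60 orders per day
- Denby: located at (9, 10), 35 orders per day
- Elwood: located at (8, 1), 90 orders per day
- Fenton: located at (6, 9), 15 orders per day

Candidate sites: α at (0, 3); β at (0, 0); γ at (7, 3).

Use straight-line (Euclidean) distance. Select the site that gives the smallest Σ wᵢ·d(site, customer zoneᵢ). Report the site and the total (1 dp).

Total weighted distance at each candidate:
  α (0, 3): total = 2647.9
  β (0, 0): total = 3036.3
  γ (7, 3): total = 1640.7
Minimum is at γ with total 1640.7 km.

γ, total 1640.7 km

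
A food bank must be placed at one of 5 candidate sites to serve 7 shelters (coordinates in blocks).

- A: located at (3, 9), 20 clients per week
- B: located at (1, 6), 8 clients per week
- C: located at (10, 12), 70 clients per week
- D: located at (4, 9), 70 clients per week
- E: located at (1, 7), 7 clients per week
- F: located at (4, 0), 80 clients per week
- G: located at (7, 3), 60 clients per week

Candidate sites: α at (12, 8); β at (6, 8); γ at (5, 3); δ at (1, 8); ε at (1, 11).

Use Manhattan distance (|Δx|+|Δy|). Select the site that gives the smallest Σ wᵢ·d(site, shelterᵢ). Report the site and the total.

β, total 2108 blocks

Total weighted distance at each candidate:
  α (12, 8): total = 3318
  β (6, 8): total = 2108
  γ (5, 3): total = 2182
  δ (1, 8): total = 2813
  ε (1, 11): total = 3158
Minimum is at β with total 2108 blocks.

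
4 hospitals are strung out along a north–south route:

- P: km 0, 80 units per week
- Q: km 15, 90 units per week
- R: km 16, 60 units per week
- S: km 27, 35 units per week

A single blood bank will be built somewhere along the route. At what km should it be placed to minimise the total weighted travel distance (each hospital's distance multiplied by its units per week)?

x = 15

For a sum of weighted absolute distances on a line, the optimum is the weighted median (not the mean). Total weight W = 265; half-weight = 132.5.
Sort by position and accumulate weight:
  km 0 (P, w=80) → cum 80
  km 15 (Q, w=90) → cum 170  ≥ 132.5 → median here
  km 16 (R, w=60) → cum 230
  km 27 (S, w=35) → cum 265
Optimal location: km 15.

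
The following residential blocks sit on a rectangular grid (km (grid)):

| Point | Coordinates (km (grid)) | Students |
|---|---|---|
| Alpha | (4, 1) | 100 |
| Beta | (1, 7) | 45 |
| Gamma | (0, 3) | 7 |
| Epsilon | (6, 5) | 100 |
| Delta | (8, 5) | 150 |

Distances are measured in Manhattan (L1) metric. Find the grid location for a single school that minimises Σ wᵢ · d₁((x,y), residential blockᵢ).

(6, 5)

Manhattan distance separates: Σwᵢ(|x−xᵢ|+|y−yᵢ|) = Σwᵢ|x−xᵢ| + Σwᵢ|y−yᵢ|, so x and y are optimised independently as 1-D weighted medians.
Total weight W = 402; half = 201.
x-coordinate, sorted with cumulative weight:
  x=0 (Gamma, w=7) cum 7
  x=1 (Beta, w=45) cum 52
  x=4 (Alpha, w=100) cum 152
  x=6 (Epsilon, w=100) cum 252  ← median
  x=8 (Delta, w=150) cum 402
⇒ x* = 6
y-coordinate, sorted with cumulative weight:
  y=1 (Alpha, w=100) cum 100
  y=3 (Gamma, w=7) cum 107
  y=5 (Epsilon, w=100) cum 207  ← median
  y=5 (Delta, w=150) cum 357
  y=7 (Beta, w=45) cum 402
⇒ y* = 5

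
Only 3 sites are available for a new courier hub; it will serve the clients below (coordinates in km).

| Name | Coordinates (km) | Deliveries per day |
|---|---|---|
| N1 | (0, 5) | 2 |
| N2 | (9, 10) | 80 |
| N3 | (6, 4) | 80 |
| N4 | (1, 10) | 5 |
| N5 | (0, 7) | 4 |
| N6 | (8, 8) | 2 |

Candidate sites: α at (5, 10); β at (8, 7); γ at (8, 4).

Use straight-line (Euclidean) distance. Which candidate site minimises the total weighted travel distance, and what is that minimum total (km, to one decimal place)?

β, total 630.0 km

Total weighted distance at each candidate:
  α (5, 10): total = 871.3
  β (8, 7): total = 630.0
  γ (8, 4): total = 751.0
Minimum is at β with total 630.0 km.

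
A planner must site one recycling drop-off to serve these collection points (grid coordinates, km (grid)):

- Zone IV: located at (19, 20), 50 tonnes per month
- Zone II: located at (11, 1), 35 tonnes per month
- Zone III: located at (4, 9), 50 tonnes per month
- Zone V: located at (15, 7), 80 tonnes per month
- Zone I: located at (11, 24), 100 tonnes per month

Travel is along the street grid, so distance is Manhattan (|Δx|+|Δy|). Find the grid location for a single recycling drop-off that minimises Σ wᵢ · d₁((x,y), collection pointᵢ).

Manhattan distance separates: Σwᵢ(|x−xᵢ|+|y−yᵢ|) = Σwᵢ|x−xᵢ| + Σwᵢ|y−yᵢ|, so x and y are optimised independently as 1-D weighted medians.
Total weight W = 315; half = 157.5.
x-coordinate, sorted with cumulative weight:
  x=4 (Zone III, w=50) cum 50
  x=11 (Zone II, w=35) cum 85
  x=11 (Zone I, w=100) cum 185  ← median
  x=15 (Zone V, w=80) cum 265
  x=19 (Zone IV, w=50) cum 315
⇒ x* = 11
y-coordinate, sorted with cumulative weight:
  y=1 (Zone II, w=35) cum 35
  y=7 (Zone V, w=80) cum 115
  y=9 (Zone III, w=50) cum 165  ← median
  y=20 (Zone IV, w=50) cum 215
  y=24 (Zone I, w=100) cum 315
⇒ y* = 9

(11, 9)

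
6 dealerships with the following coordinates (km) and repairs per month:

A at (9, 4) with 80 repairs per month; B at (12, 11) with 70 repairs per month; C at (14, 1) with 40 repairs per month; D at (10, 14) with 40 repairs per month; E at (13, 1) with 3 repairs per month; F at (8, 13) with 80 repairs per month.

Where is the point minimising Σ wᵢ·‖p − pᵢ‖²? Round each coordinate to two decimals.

(10.22, 8.73)

The minimiser of Σwᵢ‖p−pᵢ‖² is the weighted centroid p* = (Σwᵢpᵢ)/(Σwᵢ).
Σwᵢ = 313.
Σwᵢxᵢ = 80·9 + 70·12 + 40·14 + 40·10 + 3·13 + 80·8 = 3199.
Σwᵢyᵢ = 80·4 + 70·11 + 40·1 + 40·14 + 3·1 + 80·13 = 2733.
x* = 3199/313 = 10.22, y* = 2733/313 = 8.73.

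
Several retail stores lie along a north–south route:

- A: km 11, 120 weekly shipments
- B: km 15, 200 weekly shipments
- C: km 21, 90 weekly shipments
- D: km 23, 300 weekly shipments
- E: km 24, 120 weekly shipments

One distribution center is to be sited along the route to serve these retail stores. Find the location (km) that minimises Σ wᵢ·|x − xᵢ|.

For a sum of weighted absolute distances on a line, the optimum is the weighted median (not the mean). Total weight W = 830; half-weight = 415.
Sort by position and accumulate weight:
  km 11 (A, w=120) → cum 120
  km 15 (B, w=200) → cum 320
  km 21 (C, w=90) → cum 410
  km 23 (D, w=300) → cum 710  ≥ 415 → median here
  km 24 (E, w=120) → cum 830
Optimal location: km 23.

x = 23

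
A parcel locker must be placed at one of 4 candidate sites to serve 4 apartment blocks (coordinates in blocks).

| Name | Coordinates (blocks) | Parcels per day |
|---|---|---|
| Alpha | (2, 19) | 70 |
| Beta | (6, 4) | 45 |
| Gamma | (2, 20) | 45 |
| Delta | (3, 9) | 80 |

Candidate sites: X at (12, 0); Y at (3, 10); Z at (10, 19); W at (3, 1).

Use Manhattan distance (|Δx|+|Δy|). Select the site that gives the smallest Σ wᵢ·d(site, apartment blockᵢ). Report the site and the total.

Y, total 1680 blocks

Total weighted distance at each candidate:
  X (12, 0): total = 5270
  Y (3, 10): total = 1680
  Z (10, 19): total = 3180
  W (3, 1): total = 3140
Minimum is at Y with total 1680 blocks.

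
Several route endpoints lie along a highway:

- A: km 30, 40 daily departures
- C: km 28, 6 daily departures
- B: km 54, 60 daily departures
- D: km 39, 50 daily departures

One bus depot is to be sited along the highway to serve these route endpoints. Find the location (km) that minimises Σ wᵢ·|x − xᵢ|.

For a sum of weighted absolute distances on a line, the optimum is the weighted median (not the mean). Total weight W = 156; half-weight = 78.
Sort by position and accumulate weight:
  km 28 (C, w=6) → cum 6
  km 30 (A, w=40) → cum 46
  km 39 (D, w=50) → cum 96  ≥ 78 → median here
  km 54 (B, w=60) → cum 156
Optimal location: km 39.

x = 39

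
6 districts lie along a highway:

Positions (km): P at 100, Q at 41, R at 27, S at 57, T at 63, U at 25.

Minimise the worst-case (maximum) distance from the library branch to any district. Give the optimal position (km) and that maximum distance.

location 62.5, max distance 37.5

The 1-center on a line is the midpoint of the two extreme points: leftmost at 25, rightmost at 100.
Optimal location = (25 + 100)/2 = 62.5; maximum distance = (100 − 25)/2 = 37.5.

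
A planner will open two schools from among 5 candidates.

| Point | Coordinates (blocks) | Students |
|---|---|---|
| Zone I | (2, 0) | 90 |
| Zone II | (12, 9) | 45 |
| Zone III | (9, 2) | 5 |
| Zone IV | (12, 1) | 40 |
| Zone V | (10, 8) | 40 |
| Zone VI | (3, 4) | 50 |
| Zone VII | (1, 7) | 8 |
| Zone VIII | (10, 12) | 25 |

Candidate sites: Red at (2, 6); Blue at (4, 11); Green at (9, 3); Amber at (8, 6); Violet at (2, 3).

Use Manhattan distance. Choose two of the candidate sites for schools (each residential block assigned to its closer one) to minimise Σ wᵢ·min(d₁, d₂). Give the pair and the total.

Evaluate every pair (each demand assigned to the nearer of the two):
  {Amber, Violet}: total = 1470
  {Green, Violet}: total = 1510
  {Red, Amber}: total = 1766
  {Red, Green}: total = 1806
  {Blue, Violet}: total = 1915
  {Green, Amber}: total = 2194
  {Red, Violet}: total = 2241
  {Blue, Green}: total = 2331
  {Red, Blue}: total = 2346
  {Blue, Amber}: total = 2521
Best pair: {Amber, Violet} with total 1470.

{Amber, Violet}, total 1470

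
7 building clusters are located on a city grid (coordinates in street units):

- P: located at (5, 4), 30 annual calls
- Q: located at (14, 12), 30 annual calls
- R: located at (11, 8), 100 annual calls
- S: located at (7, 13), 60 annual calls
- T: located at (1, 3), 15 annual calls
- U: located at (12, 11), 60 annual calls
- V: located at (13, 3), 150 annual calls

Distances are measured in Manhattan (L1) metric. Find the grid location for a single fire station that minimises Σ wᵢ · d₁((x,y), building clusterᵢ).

Manhattan distance separates: Σwᵢ(|x−xᵢ|+|y−yᵢ|) = Σwᵢ|x−xᵢ| + Σwᵢ|y−yᵢ|, so x and y are optimised independently as 1-D weighted medians.
Total weight W = 445; half = 222.5.
x-coordinate, sorted with cumulative weight:
  x=1 (T, w=15) cum 15
  x=5 (P, w=30) cum 45
  x=7 (S, w=60) cum 105
  x=11 (R, w=100) cum 205
  x=12 (U, w=60) cum 265  ← median
  x=13 (V, w=150) cum 415
  x=14 (Q, w=30) cum 445
⇒ x* = 12
y-coordinate, sorted with cumulative weight:
  y=3 (T, w=15) cum 15
  y=3 (V, w=150) cum 165
  y=4 (P, w=30) cum 195
  y=8 (R, w=100) cum 295  ← median
  y=11 (U, w=60) cum 355
  y=12 (Q, w=30) cum 385
  y=13 (S, w=60) cum 445
⇒ y* = 8

(12, 8)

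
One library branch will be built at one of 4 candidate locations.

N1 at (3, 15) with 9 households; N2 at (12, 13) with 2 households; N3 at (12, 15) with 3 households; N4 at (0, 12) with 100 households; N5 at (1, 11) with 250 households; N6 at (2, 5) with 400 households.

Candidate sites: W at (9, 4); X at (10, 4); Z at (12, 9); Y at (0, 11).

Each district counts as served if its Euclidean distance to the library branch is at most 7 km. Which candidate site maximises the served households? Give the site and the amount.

Coverage radius r = 7 km; a point is covered iff (Δx)²+(Δy)² ≤ 7² = 49.
  W (9, 4): covers {none} → 0
  X (10, 4): covers {none} → 0
  Z (12, 9): covers {N2, N3} → 5
  Y (0, 11): covers {N1, N4, N5, N6} → 759
Maximum coverage at Y: 759 households.

Y, covering 759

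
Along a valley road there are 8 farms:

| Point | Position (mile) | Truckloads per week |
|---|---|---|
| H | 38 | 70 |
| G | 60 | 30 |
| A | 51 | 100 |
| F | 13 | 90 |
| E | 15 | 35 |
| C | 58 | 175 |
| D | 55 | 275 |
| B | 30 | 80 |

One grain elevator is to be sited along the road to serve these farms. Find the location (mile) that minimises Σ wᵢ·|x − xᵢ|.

x = 55

For a sum of weighted absolute distances on a line, the optimum is the weighted median (not the mean). Total weight W = 855; half-weight = 427.5.
Sort by position and accumulate weight:
  mile 13 (F, w=90) → cum 90
  mile 15 (E, w=35) → cum 125
  mile 30 (B, w=80) → cum 205
  mile 38 (H, w=70) → cum 275
  mile 51 (A, w=100) → cum 375
  mile 55 (D, w=275) → cum 650  ≥ 427.5 → median here
  mile 58 (C, w=175) → cum 825
  mile 60 (G, w=30) → cum 855
Optimal location: mile 55.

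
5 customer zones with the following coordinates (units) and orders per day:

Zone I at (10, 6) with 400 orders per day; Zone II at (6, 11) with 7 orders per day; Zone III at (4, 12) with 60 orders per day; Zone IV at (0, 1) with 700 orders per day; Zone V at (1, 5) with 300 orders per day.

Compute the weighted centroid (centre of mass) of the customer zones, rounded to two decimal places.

The minimiser of Σwᵢ‖p−pᵢ‖² is the weighted centroid p* = (Σwᵢpᵢ)/(Σwᵢ).
Σwᵢ = 1467.
Σwᵢxᵢ = 400·10 + 7·6 + 60·4 + 700·0 + 300·1 = 4582.
Σwᵢyᵢ = 400·6 + 7·11 + 60·12 + 700·1 + 300·5 = 5397.
x* = 4582/1467 = 3.12, y* = 5397/1467 = 3.68.

(3.12, 3.68)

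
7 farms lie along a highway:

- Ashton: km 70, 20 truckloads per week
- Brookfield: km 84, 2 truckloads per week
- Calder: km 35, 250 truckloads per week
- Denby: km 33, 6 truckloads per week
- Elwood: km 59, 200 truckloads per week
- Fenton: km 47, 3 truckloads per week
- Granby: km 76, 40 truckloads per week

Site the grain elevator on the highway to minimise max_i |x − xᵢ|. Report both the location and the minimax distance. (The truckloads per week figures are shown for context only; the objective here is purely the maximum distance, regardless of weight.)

The 1-center on a line is the midpoint of the two extreme points: leftmost at 33, rightmost at 84.
Optimal location = (33 + 84)/2 = 58.5; maximum distance = (84 − 33)/2 = 25.5.

location 58.5, max distance 25.5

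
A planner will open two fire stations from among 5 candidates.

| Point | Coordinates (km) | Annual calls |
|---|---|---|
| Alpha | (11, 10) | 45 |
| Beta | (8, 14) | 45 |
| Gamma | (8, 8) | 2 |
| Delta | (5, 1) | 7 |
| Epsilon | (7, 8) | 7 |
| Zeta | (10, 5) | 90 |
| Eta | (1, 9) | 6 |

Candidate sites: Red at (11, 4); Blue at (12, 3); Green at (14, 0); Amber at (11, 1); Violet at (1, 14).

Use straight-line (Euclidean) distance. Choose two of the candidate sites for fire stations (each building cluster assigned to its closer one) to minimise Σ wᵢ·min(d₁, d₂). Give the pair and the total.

Evaluate every pair (each demand assigned to the nearer of the two):
  {Red, Violet}: total = 838.8
  {Red, Amber}: total = 1025.8
  {Red, Blue}: total = 1030.7
  {Red, Green}: total = 1030.7
  {Blue, Violet}: total = 1031.0
  {Amber, Violet}: total = 1234.7
  {Blue, Amber}: total = 1279.0
  {Blue, Green}: total = 1287.9
  {Green, Violet}: total = 1532.3
  {Green, Amber}: total = 1567.0
Best pair: {Red, Violet} with total 838.8.

{Red, Violet}, total 838.8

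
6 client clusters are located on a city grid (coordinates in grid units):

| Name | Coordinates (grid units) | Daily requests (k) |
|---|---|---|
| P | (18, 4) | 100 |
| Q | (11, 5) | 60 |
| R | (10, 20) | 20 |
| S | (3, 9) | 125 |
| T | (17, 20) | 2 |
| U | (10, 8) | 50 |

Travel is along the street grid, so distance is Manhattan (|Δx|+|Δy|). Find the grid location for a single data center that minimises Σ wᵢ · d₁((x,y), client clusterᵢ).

Manhattan distance separates: Σwᵢ(|x−xᵢ|+|y−yᵢ|) = Σwᵢ|x−xᵢ| + Σwᵢ|y−yᵢ|, so x and y are optimised independently as 1-D weighted medians.
Total weight W = 357; half = 178.5.
x-coordinate, sorted with cumulative weight:
  x=3 (S, w=125) cum 125
  x=10 (R, w=20) cum 145
  x=10 (U, w=50) cum 195  ← median
  x=11 (Q, w=60) cum 255
  x=17 (T, w=2) cum 257
  x=18 (P, w=100) cum 357
⇒ x* = 10
y-coordinate, sorted with cumulative weight:
  y=4 (P, w=100) cum 100
  y=5 (Q, w=60) cum 160
  y=8 (U, w=50) cum 210  ← median
  y=9 (S, w=125) cum 335
  y=20 (R, w=20) cum 355
  y=20 (T, w=2) cum 357
⇒ y* = 8

(10, 8)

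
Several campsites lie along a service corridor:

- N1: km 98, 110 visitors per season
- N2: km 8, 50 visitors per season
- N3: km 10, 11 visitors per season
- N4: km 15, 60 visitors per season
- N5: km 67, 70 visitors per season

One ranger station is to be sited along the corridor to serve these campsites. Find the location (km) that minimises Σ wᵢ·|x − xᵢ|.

For a sum of weighted absolute distances on a line, the optimum is the weighted median (not the mean). Total weight W = 301; half-weight = 150.5.
Sort by position and accumulate weight:
  km 8 (N2, w=50) → cum 50
  km 10 (N3, w=11) → cum 61
  km 15 (N4, w=60) → cum 121
  km 67 (N5, w=70) → cum 191  ≥ 150.5 → median here
  km 98 (N1, w=110) → cum 301
Optimal location: km 67.

x = 67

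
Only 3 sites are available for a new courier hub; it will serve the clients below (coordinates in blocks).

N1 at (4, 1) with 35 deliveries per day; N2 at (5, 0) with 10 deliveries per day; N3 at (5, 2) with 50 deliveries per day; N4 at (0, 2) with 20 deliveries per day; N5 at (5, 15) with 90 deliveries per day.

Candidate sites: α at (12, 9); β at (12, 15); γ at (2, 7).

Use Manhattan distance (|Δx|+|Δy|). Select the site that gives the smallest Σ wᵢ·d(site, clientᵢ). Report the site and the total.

Total weighted distance at each candidate:
  α (12, 9): total = 2970
  β (12, 15): total = 3120
  γ (2, 7): total = 1910
Minimum is at γ with total 1910 blocks.

γ, total 1910 blocks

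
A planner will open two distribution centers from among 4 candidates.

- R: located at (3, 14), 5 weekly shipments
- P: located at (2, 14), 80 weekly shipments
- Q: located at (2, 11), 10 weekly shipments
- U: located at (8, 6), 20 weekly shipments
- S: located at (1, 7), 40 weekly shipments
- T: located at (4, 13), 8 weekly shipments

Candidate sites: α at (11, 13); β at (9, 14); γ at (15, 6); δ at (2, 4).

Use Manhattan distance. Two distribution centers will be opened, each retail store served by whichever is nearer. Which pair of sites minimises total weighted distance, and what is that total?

{β, δ}, total 1028

Evaluate every pair (each demand assigned to the nearer of the two):
  {β, δ}: total = 1028
  {α, δ}: total = 1291
  {γ, δ}: total = 1313
  {β, γ}: total = 1478
  {α, β}: total = 1518
  {α, γ}: total = 1751
Best pair: {β, δ} with total 1028.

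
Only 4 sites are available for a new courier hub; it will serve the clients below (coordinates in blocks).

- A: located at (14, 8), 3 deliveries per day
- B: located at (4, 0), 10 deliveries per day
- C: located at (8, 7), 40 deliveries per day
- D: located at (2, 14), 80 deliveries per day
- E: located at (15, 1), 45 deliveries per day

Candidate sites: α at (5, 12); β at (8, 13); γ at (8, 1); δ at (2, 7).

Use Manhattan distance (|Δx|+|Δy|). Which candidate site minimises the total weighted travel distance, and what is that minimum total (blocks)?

δ, total 1784 blocks

Total weighted distance at each candidate:
  α (5, 12): total = 1834
  β (8, 13): total = 1858
  γ (8, 1): total = 2164
  δ (2, 7): total = 1784
Minimum is at δ with total 1784 blocks.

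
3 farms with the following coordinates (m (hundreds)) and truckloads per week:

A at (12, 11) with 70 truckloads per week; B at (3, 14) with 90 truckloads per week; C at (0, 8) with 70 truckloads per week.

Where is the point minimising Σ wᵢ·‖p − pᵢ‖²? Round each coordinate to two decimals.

(4.83, 11.26)

The minimiser of Σwᵢ‖p−pᵢ‖² is the weighted centroid p* = (Σwᵢpᵢ)/(Σwᵢ).
Σwᵢ = 230.
Σwᵢxᵢ = 70·12 + 90·3 + 70·0 = 1110.
Σwᵢyᵢ = 70·11 + 90·14 + 70·8 = 2590.
x* = 1110/230 = 4.83, y* = 2590/230 = 11.26.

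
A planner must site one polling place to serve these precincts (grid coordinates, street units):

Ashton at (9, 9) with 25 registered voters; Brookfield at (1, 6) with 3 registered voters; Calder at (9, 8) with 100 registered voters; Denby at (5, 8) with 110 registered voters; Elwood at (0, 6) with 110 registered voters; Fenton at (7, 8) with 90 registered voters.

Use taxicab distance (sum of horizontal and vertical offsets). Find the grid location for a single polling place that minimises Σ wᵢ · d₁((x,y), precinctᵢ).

Manhattan distance separates: Σwᵢ(|x−xᵢ|+|y−yᵢ|) = Σwᵢ|x−xᵢ| + Σwᵢ|y−yᵢ|, so x and y are optimised independently as 1-D weighted medians.
Total weight W = 438; half = 219.
x-coordinate, sorted with cumulative weight:
  x=0 (Elwood, w=110) cum 110
  x=1 (Brookfield, w=3) cum 113
  x=5 (Denby, w=110) cum 223  ← median
  x=7 (Fenton, w=90) cum 313
  x=9 (Ashton, w=25) cum 338
  x=9 (Calder, w=100) cum 438
⇒ x* = 5
y-coordinate, sorted with cumulative weight:
  y=6 (Brookfield, w=3) cum 3
  y=6 (Elwood, w=110) cum 113
  y=8 (Calder, w=100) cum 213
  y=8 (Denby, w=110) cum 323  ← median
  y=8 (Fenton, w=90) cum 413
  y=9 (Ashton, w=25) cum 438
⇒ y* = 8

(5, 8)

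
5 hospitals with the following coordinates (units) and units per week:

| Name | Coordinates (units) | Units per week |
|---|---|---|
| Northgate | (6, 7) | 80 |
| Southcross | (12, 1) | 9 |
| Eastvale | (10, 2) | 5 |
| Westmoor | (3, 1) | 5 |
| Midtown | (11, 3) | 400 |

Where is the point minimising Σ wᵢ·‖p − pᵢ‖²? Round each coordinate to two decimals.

The minimiser of Σwᵢ‖p−pᵢ‖² is the weighted centroid p* = (Σwᵢpᵢ)/(Σwᵢ).
Σwᵢ = 499.
Σwᵢxᵢ = 80·6 + 9·12 + 5·10 + 5·3 + 400·11 = 5053.
Σwᵢyᵢ = 80·7 + 9·1 + 5·2 + 5·1 + 400·3 = 1784.
x* = 5053/499 = 10.13, y* = 1784/499 = 3.58.

(10.13, 3.58)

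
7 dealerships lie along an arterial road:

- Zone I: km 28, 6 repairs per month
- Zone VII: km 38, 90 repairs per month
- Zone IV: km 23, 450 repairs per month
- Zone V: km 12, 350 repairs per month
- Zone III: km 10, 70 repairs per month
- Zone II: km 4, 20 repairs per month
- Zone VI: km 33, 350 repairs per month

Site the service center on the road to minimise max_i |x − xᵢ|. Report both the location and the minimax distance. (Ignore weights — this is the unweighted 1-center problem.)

The 1-center on a line is the midpoint of the two extreme points: leftmost at 4, rightmost at 38.
Optimal location = (4 + 38)/2 = 21; maximum distance = (38 − 4)/2 = 17.

location 21, max distance 17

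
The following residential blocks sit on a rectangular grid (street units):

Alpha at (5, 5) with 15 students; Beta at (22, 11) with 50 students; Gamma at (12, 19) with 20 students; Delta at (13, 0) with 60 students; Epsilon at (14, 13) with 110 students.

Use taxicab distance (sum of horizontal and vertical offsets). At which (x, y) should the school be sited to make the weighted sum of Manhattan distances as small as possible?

Manhattan distance separates: Σwᵢ(|x−xᵢ|+|y−yᵢ|) = Σwᵢ|x−xᵢ| + Σwᵢ|y−yᵢ|, so x and y are optimised independently as 1-D weighted medians.
Total weight W = 255; half = 127.5.
x-coordinate, sorted with cumulative weight:
  x=5 (Alpha, w=15) cum 15
  x=12 (Gamma, w=20) cum 35
  x=13 (Delta, w=60) cum 95
  x=14 (Epsilon, w=110) cum 205  ← median
  x=22 (Beta, w=50) cum 255
⇒ x* = 14
y-coordinate, sorted with cumulative weight:
  y=0 (Delta, w=60) cum 60
  y=5 (Alpha, w=15) cum 75
  y=11 (Beta, w=50) cum 125
  y=13 (Epsilon, w=110) cum 235  ← median
  y=19 (Gamma, w=20) cum 255
⇒ y* = 13

(14, 13)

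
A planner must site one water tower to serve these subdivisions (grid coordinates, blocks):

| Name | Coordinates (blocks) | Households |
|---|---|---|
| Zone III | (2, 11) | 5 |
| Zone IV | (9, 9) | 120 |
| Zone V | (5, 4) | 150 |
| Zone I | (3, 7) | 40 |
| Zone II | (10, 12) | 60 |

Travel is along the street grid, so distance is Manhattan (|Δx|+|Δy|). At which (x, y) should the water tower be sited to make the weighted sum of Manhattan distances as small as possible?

Manhattan distance separates: Σwᵢ(|x−xᵢ|+|y−yᵢ|) = Σwᵢ|x−xᵢ| + Σwᵢ|y−yᵢ|, so x and y are optimised independently as 1-D weighted medians.
Total weight W = 375; half = 187.5.
x-coordinate, sorted with cumulative weight:
  x=2 (Zone III, w=5) cum 5
  x=3 (Zone I, w=40) cum 45
  x=5 (Zone V, w=150) cum 195  ← median
  x=9 (Zone IV, w=120) cum 315
  x=10 (Zone II, w=60) cum 375
⇒ x* = 5
y-coordinate, sorted with cumulative weight:
  y=4 (Zone V, w=150) cum 150
  y=7 (Zone I, w=40) cum 190  ← median
  y=9 (Zone IV, w=120) cum 310
  y=11 (Zone III, w=5) cum 315
  y=12 (Zone II, w=60) cum 375
⇒ y* = 7

(5, 7)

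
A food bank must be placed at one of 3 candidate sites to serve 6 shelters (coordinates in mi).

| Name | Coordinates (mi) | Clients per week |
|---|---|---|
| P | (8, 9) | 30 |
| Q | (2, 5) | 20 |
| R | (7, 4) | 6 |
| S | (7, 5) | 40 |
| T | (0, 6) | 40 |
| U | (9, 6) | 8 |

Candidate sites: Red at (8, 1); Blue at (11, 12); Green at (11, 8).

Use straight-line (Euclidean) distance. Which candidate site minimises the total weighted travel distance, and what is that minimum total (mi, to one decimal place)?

Total weighted distance at each candidate:
  Red (8, 1): total = 986.3
  Blue (11, 12): total = 1283.3
  Green (11, 8): total = 988.4
Minimum is at Red with total 986.3 mi.

Red, total 986.3 mi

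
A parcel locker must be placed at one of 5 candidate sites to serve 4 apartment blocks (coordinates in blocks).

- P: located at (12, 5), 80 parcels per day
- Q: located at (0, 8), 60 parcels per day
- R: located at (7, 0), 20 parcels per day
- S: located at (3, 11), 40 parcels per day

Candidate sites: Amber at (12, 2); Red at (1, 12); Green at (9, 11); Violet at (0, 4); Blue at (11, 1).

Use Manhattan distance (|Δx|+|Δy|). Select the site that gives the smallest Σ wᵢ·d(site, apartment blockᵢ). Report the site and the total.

Violet, total 1900 blocks

Total weighted distance at each candidate:
  Amber (12, 2): total = 2180
  Red (1, 12): total = 2220
  Green (9, 11): total = 1940
  Violet (0, 4): total = 1900
  Blue (11, 1): total = 2300
Minimum is at Violet with total 1900 blocks.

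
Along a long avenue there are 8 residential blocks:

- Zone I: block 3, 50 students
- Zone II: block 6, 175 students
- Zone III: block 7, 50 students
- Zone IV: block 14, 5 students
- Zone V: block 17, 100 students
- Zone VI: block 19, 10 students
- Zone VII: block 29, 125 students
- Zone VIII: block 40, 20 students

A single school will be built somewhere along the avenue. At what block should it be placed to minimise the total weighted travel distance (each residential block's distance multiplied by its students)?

x = 7

For a sum of weighted absolute distances on a line, the optimum is the weighted median (not the mean). Total weight W = 535; half-weight = 267.5.
Sort by position and accumulate weight:
  block 3 (Zone I, w=50) → cum 50
  block 6 (Zone II, w=175) → cum 225
  block 7 (Zone III, w=50) → cum 275  ≥ 267.5 → median here
  block 14 (Zone IV, w=5) → cum 280
  block 17 (Zone V, w=100) → cum 380
  block 19 (Zone VI, w=10) → cum 390
  block 29 (Zone VII, w=125) → cum 515
  block 40 (Zone VIII, w=20) → cum 535
Optimal location: block 7.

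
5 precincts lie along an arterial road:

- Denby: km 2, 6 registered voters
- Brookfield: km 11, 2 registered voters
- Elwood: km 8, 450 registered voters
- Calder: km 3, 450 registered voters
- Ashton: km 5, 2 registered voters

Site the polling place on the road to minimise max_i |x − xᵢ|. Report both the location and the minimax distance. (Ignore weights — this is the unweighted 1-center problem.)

The 1-center on a line is the midpoint of the two extreme points: leftmost at 2, rightmost at 11.
Optimal location = (2 + 11)/2 = 6.5; maximum distance = (11 − 2)/2 = 4.5.

location 6.5, max distance 4.5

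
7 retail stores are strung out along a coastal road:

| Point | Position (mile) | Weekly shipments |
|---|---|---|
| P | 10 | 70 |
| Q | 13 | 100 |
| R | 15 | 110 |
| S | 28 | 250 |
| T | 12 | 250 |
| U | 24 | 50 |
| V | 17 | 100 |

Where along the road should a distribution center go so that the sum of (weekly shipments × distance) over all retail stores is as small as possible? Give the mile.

x = 15

For a sum of weighted absolute distances on a line, the optimum is the weighted median (not the mean). Total weight W = 930; half-weight = 465.
Sort by position and accumulate weight:
  mile 10 (P, w=70) → cum 70
  mile 12 (T, w=250) → cum 320
  mile 13 (Q, w=100) → cum 420
  mile 15 (R, w=110) → cum 530  ≥ 465 → median here
  mile 17 (V, w=100) → cum 630
  mile 24 (U, w=50) → cum 680
  mile 28 (S, w=250) → cum 930
Optimal location: mile 15.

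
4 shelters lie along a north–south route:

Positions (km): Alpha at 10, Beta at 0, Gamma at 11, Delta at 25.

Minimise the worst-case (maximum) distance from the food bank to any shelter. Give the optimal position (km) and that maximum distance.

location 12.5, max distance 12.5

The 1-center on a line is the midpoint of the two extreme points: leftmost at 0, rightmost at 25.
Optimal location = (0 + 25)/2 = 12.5; maximum distance = (25 − 0)/2 = 12.5.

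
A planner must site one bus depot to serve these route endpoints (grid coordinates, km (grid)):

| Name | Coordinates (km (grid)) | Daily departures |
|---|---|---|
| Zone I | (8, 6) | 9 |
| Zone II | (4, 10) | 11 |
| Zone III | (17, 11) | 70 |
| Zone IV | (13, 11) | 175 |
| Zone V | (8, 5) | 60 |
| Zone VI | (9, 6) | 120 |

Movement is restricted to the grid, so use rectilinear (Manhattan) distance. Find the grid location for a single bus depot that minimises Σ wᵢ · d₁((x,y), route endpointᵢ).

Manhattan distance separates: Σwᵢ(|x−xᵢ|+|y−yᵢ|) = Σwᵢ|x−xᵢ| + Σwᵢ|y−yᵢ|, so x and y are optimised independently as 1-D weighted medians.
Total weight W = 445; half = 222.5.
x-coordinate, sorted with cumulative weight:
  x=4 (Zone II, w=11) cum 11
  x=8 (Zone I, w=9) cum 20
  x=8 (Zone V, w=60) cum 80
  x=9 (Zone VI, w=120) cum 200
  x=13 (Zone IV, w=175) cum 375  ← median
  x=17 (Zone III, w=70) cum 445
⇒ x* = 13
y-coordinate, sorted with cumulative weight:
  y=5 (Zone V, w=60) cum 60
  y=6 (Zone I, w=9) cum 69
  y=6 (Zone VI, w=120) cum 189
  y=10 (Zone II, w=11) cum 200
  y=11 (Zone III, w=70) cum 270  ← median
  y=11 (Zone IV, w=175) cum 445
⇒ y* = 11

(13, 11)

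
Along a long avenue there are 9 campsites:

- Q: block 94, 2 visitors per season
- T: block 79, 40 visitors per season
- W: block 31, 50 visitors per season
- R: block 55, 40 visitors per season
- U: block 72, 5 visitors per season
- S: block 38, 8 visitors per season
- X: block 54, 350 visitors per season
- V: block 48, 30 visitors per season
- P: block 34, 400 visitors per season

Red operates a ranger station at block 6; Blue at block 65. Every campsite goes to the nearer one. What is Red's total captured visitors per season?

The indifferent point is the midpoint (6+65)/2 = 35.5; campsites left of it (closer to Red at 6) go to Red, those right go to Blue.
  W at 31 (w=50) → Red
  P at 34 (w=400) → Red
  S at 38 (w=8) → Blue
  V at 48 (w=30) → Blue
  X at 54 (w=350) → Blue
  R at 55 (w=40) → Blue
  U at 72 (w=5) → Blue
  T at 79 (w=40) → Blue
  Q at 94 (w=2) → Blue
Red captures 450; Blue captures 475.

450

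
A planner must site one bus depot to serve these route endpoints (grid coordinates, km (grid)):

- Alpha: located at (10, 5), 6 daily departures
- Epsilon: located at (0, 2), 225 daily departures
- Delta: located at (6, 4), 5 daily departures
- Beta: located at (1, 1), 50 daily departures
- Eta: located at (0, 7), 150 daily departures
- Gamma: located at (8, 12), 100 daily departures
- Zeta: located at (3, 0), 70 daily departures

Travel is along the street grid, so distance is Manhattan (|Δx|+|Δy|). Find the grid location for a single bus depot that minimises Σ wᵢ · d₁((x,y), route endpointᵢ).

(0, 2)

Manhattan distance separates: Σwᵢ(|x−xᵢ|+|y−yᵢ|) = Σwᵢ|x−xᵢ| + Σwᵢ|y−yᵢ|, so x and y are optimised independently as 1-D weighted medians.
Total weight W = 606; half = 303.
x-coordinate, sorted with cumulative weight:
  x=0 (Epsilon, w=225) cum 225
  x=0 (Eta, w=150) cum 375  ← median
  x=1 (Beta, w=50) cum 425
  x=3 (Zeta, w=70) cum 495
  x=6 (Delta, w=5) cum 500
  x=8 (Gamma, w=100) cum 600
  x=10 (Alpha, w=6) cum 606
⇒ x* = 0
y-coordinate, sorted with cumulative weight:
  y=0 (Zeta, w=70) cum 70
  y=1 (Beta, w=50) cum 120
  y=2 (Epsilon, w=225) cum 345  ← median
  y=4 (Delta, w=5) cum 350
  y=5 (Alpha, w=6) cum 356
  y=7 (Eta, w=150) cum 506
  y=12 (Gamma, w=100) cum 606
⇒ y* = 2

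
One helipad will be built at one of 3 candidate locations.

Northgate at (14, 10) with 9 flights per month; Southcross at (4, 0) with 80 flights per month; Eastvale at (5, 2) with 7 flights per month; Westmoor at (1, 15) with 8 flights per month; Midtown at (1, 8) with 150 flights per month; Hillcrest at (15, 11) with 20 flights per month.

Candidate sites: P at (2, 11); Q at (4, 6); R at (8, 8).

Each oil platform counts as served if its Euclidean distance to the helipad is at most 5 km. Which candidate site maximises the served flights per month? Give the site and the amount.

Coverage radius r = 5 km; a point is covered iff (Δx)²+(Δy)² ≤ 5² = 25.
  P (2, 11): covers {Westmoor, Midtown} → 158
  Q (4, 6): covers {Eastvale, Midtown} → 157
  R (8, 8): covers {none} → 0
Maximum coverage at P: 158 flights per month.

P, covering 158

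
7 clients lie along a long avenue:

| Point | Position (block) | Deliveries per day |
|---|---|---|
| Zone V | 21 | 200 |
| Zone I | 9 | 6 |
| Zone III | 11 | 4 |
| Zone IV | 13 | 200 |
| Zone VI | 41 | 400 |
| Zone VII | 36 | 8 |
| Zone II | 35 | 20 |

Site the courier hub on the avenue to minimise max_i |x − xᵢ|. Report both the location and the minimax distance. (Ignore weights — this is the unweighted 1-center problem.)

The 1-center on a line is the midpoint of the two extreme points: leftmost at 9, rightmost at 41.
Optimal location = (9 + 41)/2 = 25; maximum distance = (41 − 9)/2 = 16.

location 25, max distance 16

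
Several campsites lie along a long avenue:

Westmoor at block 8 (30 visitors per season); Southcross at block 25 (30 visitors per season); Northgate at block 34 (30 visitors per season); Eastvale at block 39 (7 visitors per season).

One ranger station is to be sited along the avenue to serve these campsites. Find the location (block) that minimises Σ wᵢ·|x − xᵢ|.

x = 25

For a sum of weighted absolute distances on a line, the optimum is the weighted median (not the mean). Total weight W = 97; half-weight = 48.5.
Sort by position and accumulate weight:
  block 8 (Westmoor, w=30) → cum 30
  block 25 (Southcross, w=30) → cum 60  ≥ 48.5 → median here
  block 34 (Northgate, w=30) → cum 90
  block 39 (Eastvale, w=7) → cum 97
Optimal location: block 25.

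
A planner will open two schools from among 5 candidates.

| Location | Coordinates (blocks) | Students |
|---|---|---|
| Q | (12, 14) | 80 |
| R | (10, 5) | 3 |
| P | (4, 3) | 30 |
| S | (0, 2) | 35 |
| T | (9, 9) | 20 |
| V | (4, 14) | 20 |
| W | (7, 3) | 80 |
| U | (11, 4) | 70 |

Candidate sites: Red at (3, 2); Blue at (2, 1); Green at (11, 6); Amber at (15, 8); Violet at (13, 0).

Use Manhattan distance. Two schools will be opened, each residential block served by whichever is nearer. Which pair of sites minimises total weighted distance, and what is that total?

{Red, Green}, total 1791

Evaluate every pair (each demand assigned to the nearer of the two):
  {Red, Green}: total = 1791
  {Blue, Green}: total = 2051
  {Red, Amber}: total = 2269
  {Blue, Amber}: total = 2529
  {Green, Amber}: total = 2651
  {Green, Violet}: total = 2651
  {Red, Violet}: total = 2729
  {Blue, Violet}: total = 2989
  {Amber, Violet}: total = 3249
  {Red, Blue}: total = 3495
Best pair: {Red, Green} with total 1791.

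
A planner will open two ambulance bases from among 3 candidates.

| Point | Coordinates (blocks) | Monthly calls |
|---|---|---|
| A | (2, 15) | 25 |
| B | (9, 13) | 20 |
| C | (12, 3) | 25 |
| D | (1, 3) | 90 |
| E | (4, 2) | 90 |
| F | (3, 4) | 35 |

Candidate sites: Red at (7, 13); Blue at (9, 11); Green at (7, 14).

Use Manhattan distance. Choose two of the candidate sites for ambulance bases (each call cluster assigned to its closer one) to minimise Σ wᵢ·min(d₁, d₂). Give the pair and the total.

Evaluate every pair (each demand assigned to the nearer of the two):
  {Blue, Green}: total = 3620
  {Red, Blue}: total = 3645
  {Red, Green}: total = 3720
Best pair: {Blue, Green} with total 3620.

{Blue, Green}, total 3620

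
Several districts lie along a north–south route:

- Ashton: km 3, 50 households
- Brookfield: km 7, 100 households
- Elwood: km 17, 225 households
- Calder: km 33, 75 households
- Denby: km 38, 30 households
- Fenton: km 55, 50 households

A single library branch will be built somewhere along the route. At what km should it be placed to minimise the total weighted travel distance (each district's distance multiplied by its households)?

x = 17

For a sum of weighted absolute distances on a line, the optimum is the weighted median (not the mean). Total weight W = 530; half-weight = 265.
Sort by position and accumulate weight:
  km 3 (Ashton, w=50) → cum 50
  km 7 (Brookfield, w=100) → cum 150
  km 17 (Elwood, w=225) → cum 375  ≥ 265 → median here
  km 33 (Calder, w=75) → cum 450
  km 38 (Denby, w=30) → cum 480
  km 55 (Fenton, w=50) → cum 530
Optimal location: km 17.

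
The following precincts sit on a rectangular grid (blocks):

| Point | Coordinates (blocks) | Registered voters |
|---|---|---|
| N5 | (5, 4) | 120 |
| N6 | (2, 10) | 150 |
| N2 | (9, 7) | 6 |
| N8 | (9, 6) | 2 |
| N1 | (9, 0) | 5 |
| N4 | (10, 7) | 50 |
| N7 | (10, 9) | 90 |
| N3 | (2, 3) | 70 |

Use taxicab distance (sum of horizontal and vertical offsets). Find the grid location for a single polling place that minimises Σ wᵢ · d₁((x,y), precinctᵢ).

(5, 7)

Manhattan distance separates: Σwᵢ(|x−xᵢ|+|y−yᵢ|) = Σwᵢ|x−xᵢ| + Σwᵢ|y−yᵢ|, so x and y are optimised independently as 1-D weighted medians.
Total weight W = 493; half = 246.5.
x-coordinate, sorted with cumulative weight:
  x=2 (N6, w=150) cum 150
  x=2 (N3, w=70) cum 220
  x=5 (N5, w=120) cum 340  ← median
  x=9 (N2, w=6) cum 346
  x=9 (N8, w=2) cum 348
  x=9 (N1, w=5) cum 353
  x=10 (N4, w=50) cum 403
  x=10 (N7, w=90) cum 493
⇒ x* = 5
y-coordinate, sorted with cumulative weight:
  y=0 (N1, w=5) cum 5
  y=3 (N3, w=70) cum 75
  y=4 (N5, w=120) cum 195
  y=6 (N8, w=2) cum 197
  y=7 (N2, w=6) cum 203
  y=7 (N4, w=50) cum 253  ← median
  y=9 (N7, w=90) cum 343
  y=10 (N6, w=150) cum 493
⇒ y* = 7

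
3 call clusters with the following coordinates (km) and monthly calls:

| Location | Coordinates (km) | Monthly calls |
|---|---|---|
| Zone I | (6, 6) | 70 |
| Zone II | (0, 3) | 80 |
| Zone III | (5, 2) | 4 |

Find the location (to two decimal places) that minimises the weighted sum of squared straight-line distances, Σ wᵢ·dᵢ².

The minimiser of Σwᵢ‖p−pᵢ‖² is the weighted centroid p* = (Σwᵢpᵢ)/(Σwᵢ).
Σwᵢ = 154.
Σwᵢxᵢ = 70·6 + 80·0 + 4·5 = 440.
Σwᵢyᵢ = 70·6 + 80·3 + 4·2 = 668.
x* = 440/154 = 2.86, y* = 668/154 = 4.34.

(2.86, 4.34)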